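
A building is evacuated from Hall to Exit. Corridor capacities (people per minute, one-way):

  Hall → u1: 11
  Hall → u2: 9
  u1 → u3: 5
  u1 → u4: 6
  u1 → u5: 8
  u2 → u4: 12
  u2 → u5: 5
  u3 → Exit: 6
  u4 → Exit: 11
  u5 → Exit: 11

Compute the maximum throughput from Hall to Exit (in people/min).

20

Augment Hall→u1→u3→Exit: bottleneck 5, flow now 5.
Augment Hall→u1→u4→Exit: bottleneck 6, flow now 11.
Augment Hall→u2→u4→Exit: bottleneck 5, flow now 16.
Augment Hall→u2→u5→Exit: bottleneck 4, flow now 20.
No augmenting path remains; maximum flow = 20.
In the residual graph, reachable from Hall: {Hall}.
Min-cut edges: Hall→u1 (11), Hall→u2 (9); capacity 11 + 9 = 20.
This cut is saturated, so no flow can exceed 20.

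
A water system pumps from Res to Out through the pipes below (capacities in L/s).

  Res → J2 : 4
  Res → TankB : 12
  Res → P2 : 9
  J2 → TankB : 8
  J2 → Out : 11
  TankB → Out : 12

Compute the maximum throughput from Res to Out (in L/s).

Augment Res→J2→Out: bottleneck 4, flow now 4.
Augment Res→TankB→Out: bottleneck 12, flow now 16.
No augmenting path remains; maximum flow = 16.
In the residual graph, reachable from Res: {Res, P2}.
Min-cut edges: Res→J2 (4), Res→TankB (12); capacity 4 + 12 = 16.
This cut is saturated, so no flow can exceed 16.

16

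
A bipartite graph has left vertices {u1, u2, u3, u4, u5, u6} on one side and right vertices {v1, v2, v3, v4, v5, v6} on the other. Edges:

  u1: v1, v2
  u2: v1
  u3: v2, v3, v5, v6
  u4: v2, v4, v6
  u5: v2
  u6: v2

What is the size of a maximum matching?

4

Unit-capacity flow: source→left, listed edges, right→sink; max matching = max flow.
Augmenting path u1→v1 (+1); matched 1.
Augmenting path u3→v2 (+1); matched 2.
Augmenting path u4→v4 (+1); matched 3.
Augmenting path u5→v2→u3→v3 (+1); matched 4.
No augmenting path remains; maximum matching = 4.
König certificate: {u3, u4, v1, v2} is a vertex cover of size 4 (every listed pair touches it), so no matching can be larger.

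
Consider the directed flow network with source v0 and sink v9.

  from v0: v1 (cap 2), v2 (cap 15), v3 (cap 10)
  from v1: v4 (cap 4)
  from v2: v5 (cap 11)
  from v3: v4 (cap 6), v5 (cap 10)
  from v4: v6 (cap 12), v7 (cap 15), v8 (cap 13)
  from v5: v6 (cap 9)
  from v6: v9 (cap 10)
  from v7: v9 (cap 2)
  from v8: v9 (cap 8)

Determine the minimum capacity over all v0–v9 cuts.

17

Augment v0→v1→v4→v6→v9: bottleneck 2, flow now 2.
Augment v0→v2→v5→v6→v9: bottleneck 8, flow now 10.
Augment v0→v3→v4→v7→v9: bottleneck 2, flow now 12.
Augment v0→v3→v4→v8→v9: bottleneck 4, flow now 16.
Augment v0→v2→v5→v6→v4→v8→v9: bottleneck 1, flow now 17. (uses reverse residual edge)
No augmenting path remains; maximum flow = 17.
By max-flow min-cut, the minimum cut capacity equals the max flow.
In the residual graph, reachable from v0: {v0, v2, v3, v5}.
Min-cut edges: v0→v1 (2), v3→v4 (6), v5→v6 (9); capacity 2 + 6 + 9 = 17.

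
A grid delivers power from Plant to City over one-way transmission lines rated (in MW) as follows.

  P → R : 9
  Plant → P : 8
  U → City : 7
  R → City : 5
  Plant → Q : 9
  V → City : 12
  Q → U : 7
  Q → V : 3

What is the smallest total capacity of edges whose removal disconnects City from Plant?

14

Augment Plant→P→R→City: bottleneck 5, flow now 5.
Augment Plant→Q→U→City: bottleneck 7, flow now 12.
Augment Plant→Q→V→City: bottleneck 2, flow now 14.
No augmenting path remains; maximum flow = 14.
By max-flow min-cut, the minimum cut capacity equals the max flow.
In the residual graph, reachable from Plant: {Plant, P, R}.
Min-cut edges: Plant→Q (9), R→City (5); capacity 9 + 5 = 14.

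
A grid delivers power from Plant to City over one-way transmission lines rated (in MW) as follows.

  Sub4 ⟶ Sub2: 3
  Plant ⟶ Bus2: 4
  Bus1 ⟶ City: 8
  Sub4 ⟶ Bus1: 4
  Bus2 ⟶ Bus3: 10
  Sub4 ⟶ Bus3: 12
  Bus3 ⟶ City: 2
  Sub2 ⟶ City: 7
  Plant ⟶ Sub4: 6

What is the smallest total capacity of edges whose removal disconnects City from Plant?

8

Augment Plant→Bus2→Bus3→City: bottleneck 2, flow now 2.
Augment Plant→Sub4→Sub2→City: bottleneck 3, flow now 5.
Augment Plant→Sub4→Bus1→City: bottleneck 3, flow now 8.
No augmenting path remains; maximum flow = 8.
By max-flow min-cut, the minimum cut capacity equals the max flow.
In the residual graph, reachable from Plant: {Plant, Bus2, Bus3}.
Min-cut edges: Plant→Sub4 (6), Bus3→City (2); capacity 6 + 2 = 8.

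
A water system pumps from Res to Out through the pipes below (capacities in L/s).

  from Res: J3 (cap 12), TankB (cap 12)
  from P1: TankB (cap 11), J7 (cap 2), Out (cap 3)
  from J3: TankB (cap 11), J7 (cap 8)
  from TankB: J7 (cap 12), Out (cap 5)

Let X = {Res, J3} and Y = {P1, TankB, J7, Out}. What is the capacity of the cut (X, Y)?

31

Edges leaving {Res, J3}: Res→TankB (12), J3→TankB (11), J3→J7 (8).
Cut capacity = 12 + 11 + 8 = 31.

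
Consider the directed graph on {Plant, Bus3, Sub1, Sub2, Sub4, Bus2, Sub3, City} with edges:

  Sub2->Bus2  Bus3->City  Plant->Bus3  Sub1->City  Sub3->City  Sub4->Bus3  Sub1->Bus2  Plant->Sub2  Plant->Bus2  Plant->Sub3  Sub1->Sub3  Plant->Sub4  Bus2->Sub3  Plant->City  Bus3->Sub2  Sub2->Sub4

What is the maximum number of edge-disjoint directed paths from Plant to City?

3

Assign every edge capacity 1; by Menger, the answer equals the max flow.
Path Plant→City (+1); total 1.
Path Plant→Bus3→City (+1); total 2.
Path Plant→Sub3→City (+1); total 3.
No residual Plant→City path; max flow = 3.
Certifying cut of size 3: {Bus3→City, Plant→City, Sub3→City}.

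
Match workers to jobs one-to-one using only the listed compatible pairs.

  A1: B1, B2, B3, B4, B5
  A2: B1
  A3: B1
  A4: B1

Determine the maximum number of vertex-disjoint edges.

2

Unit-capacity flow: source→left, listed edges, right→sink; max matching = max flow.
Augmenting path A1→B1 (+1); matched 1.
Augmenting path A2→B1→A1→B2 (+1); matched 2.
No augmenting path remains; maximum matching = 2.
König certificate: {A1, B1} is a vertex cover of size 2 (every listed pair touches it), so no matching can be larger.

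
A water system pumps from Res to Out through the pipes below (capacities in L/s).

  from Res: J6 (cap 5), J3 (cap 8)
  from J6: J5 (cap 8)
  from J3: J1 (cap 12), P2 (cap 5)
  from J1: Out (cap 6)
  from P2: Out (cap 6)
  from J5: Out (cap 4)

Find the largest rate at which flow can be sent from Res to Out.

12

Augment Res→J6→J5→Out: bottleneck 4, flow now 4.
Augment Res→J3→J1→Out: bottleneck 6, flow now 10.
Augment Res→J3→P2→Out: bottleneck 2, flow now 12.
No augmenting path remains; maximum flow = 12.
In the residual graph, reachable from Res: {Res, J6, J5}.
Min-cut edges: Res→J3 (8), J5→Out (4); capacity 8 + 4 = 12.
This cut is saturated, so no flow can exceed 12.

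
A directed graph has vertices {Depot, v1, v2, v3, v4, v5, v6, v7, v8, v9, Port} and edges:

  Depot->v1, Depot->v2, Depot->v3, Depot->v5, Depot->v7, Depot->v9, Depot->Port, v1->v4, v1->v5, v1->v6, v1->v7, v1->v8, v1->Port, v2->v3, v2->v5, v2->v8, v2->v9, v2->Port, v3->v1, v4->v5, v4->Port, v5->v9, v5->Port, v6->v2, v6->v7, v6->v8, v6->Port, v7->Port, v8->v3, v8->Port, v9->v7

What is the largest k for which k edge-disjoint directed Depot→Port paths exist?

6

Assign every edge capacity 1; by Menger, the answer equals the max flow.
Path Depot→Port (+1); total 1.
Path Depot→v1→Port (+1); total 2.
Path Depot→v2→Port (+1); total 3.
Path Depot→v5→Port (+1); total 4.
Path Depot→v7→Port (+1); total 5.
Path Depot→v3→v1→v4→Port (+1); total 6.
No residual Depot→Port path; max flow = 6.
Certifying cut of size 6: {Depot→Port, Depot→v1, Depot→v2, Depot→v3, Depot→v5, v7→Port}.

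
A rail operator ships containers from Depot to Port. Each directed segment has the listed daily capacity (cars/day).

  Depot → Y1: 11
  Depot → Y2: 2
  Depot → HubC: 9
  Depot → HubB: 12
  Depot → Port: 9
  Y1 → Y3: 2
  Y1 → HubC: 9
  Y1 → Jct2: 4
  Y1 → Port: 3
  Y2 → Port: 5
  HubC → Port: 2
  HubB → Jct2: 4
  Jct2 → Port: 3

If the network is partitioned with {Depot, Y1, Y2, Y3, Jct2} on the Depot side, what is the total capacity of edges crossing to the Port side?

50

Edges leaving {Depot, Y1, Y2, Y3, Jct2}: Depot→HubC (9), Depot→HubB (12), Depot→Port (9), Y1→HubC (9), Y1→Port (3), Y2→Port (5), Jct2→Port (3).
Cut capacity = 9 + 12 + 9 + 9 + 3 + 5 + 3 = 50.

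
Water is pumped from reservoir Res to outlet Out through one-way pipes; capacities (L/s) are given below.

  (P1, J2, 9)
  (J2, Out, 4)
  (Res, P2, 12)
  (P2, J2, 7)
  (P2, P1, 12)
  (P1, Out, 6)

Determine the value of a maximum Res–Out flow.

10

Augment Res→P2→P1→Out: bottleneck 6, flow now 6.
Augment Res→P2→J2→Out: bottleneck 4, flow now 10.
No augmenting path remains; maximum flow = 10.
In the residual graph, reachable from Res: {Res, P2, P1, J2}.
Min-cut edges: P1→Out (6), J2→Out (4); capacity 6 + 4 = 10.
This cut is saturated, so no flow can exceed 10.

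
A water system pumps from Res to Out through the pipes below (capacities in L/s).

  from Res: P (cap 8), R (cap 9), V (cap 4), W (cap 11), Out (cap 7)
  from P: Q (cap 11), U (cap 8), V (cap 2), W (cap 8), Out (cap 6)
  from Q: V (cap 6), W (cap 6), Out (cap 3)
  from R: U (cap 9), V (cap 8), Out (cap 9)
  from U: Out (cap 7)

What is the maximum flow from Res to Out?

24

Augment Res→Out: bottleneck 7, flow now 7.
Augment Res→P→Out: bottleneck 6, flow now 13.
Augment Res→R→Out: bottleneck 9, flow now 22.
Augment Res→P→Q→Out: bottleneck 2, flow now 24.
No augmenting path remains; maximum flow = 24.
In the residual graph, reachable from Res: {Res, V, W}.
Min-cut edges: Res→P (8), Res→R (9), Res→Out (7); capacity 8 + 9 + 7 = 24.
This cut is saturated, so no flow can exceed 24.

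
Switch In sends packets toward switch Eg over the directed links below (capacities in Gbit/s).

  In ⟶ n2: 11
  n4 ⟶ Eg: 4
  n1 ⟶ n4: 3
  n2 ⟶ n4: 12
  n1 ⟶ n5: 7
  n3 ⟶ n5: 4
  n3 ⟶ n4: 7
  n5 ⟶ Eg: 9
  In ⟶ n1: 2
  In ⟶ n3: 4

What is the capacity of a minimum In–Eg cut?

Augment In→n1→n4→Eg: bottleneck 2, flow now 2.
Augment In→n2→n4→Eg: bottleneck 2, flow now 4.
Augment In→n3→n5→Eg: bottleneck 4, flow now 8.
Augment In→n2→n4→n1→n5→Eg: bottleneck 2, flow now 10. (uses reverse residual edge)
No augmenting path remains; maximum flow = 10.
By max-flow min-cut, the minimum cut capacity equals the max flow.
In the residual graph, reachable from In: {In, n2, n4}.
Min-cut edges: In→n1 (2), In→n3 (4), n4→Eg (4); capacity 2 + 4 + 4 = 10.

10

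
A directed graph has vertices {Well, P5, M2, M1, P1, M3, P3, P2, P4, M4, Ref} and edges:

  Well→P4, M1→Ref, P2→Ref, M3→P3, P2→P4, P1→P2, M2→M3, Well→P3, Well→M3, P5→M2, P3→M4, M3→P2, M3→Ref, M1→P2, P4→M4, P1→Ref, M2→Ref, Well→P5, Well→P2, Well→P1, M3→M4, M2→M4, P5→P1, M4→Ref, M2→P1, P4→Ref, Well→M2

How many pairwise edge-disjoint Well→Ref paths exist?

Assign every edge capacity 1; by Menger, the answer equals the max flow.
Path Well→M2→Ref (+1); total 1.
Path Well→P1→Ref (+1); total 2.
Path Well→M3→Ref (+1); total 3.
Path Well→P2→Ref (+1); total 4.
Path Well→P4→Ref (+1); total 5.
Path Well→P3→M4→Ref (+1); total 6.
No residual Well→Ref path; max flow = 6.
Certifying cut of size 6: {M2→Ref, M3→Ref, M4→Ref, P1→Ref, P2→Ref, P4→Ref}.

6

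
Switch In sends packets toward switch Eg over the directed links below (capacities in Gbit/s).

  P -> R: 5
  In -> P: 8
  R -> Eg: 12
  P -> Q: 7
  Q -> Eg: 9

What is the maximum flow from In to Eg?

8

Augment In→P→Q→Eg: bottleneck 7, flow now 7.
Augment In→P→R→Eg: bottleneck 1, flow now 8.
No augmenting path remains; maximum flow = 8.
In the residual graph, reachable from In: {In}.
Min-cut edges: In→P (8); capacity 8 = 8.
This cut is saturated, so no flow can exceed 8.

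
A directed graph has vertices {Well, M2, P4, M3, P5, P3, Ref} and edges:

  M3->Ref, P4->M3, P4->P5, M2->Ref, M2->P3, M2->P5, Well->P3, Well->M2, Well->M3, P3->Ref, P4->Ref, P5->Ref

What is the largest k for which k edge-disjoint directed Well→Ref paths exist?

Assign every edge capacity 1; by Menger, the answer equals the max flow.
Path Well→M2→Ref (+1); total 1.
Path Well→M3→Ref (+1); total 2.
Path Well→P3→Ref (+1); total 3.
No residual Well→Ref path; max flow = 3.
Certifying cut of size 3: {Well→M2, Well→M3, Well→P3}.

3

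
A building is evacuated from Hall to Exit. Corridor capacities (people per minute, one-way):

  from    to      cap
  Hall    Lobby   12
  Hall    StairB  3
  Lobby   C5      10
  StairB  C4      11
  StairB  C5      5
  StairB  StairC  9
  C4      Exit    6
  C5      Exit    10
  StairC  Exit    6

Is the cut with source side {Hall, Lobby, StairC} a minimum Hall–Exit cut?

No — its capacity is 19, but the minimum cut has capacity 13.

Given cut capacity: 3 + 10 + 6 = 19.
Augment Hall→Lobby→C5→Exit: bottleneck 10, flow now 10.
Augment Hall→StairB→C4→Exit: bottleneck 3, flow now 13.
No augmenting path remains; maximum flow = 13.
In the residual graph, reachable from Hall: {Hall, Lobby}.
Min-cut edges: Hall→StairB (3), Lobby→C5 (10); capacity 3 + 10 = 13.
Cut capacity 19 exceeds the max flow 13, so it is not minimum.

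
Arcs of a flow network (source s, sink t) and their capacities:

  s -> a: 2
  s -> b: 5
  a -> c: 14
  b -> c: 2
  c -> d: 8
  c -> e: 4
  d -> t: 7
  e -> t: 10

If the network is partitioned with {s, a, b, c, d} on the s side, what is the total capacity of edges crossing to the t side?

11

Edges leaving {s, a, b, c, d}: c→e (4), d→t (7).
Cut capacity = 4 + 7 = 11.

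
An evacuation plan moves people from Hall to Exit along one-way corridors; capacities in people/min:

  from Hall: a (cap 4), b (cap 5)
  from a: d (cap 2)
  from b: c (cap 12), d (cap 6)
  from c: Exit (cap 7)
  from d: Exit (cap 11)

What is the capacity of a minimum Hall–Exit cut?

7

Augment Hall→a→d→Exit: bottleneck 2, flow now 2.
Augment Hall→b→c→Exit: bottleneck 5, flow now 7.
No augmenting path remains; maximum flow = 7.
By max-flow min-cut, the minimum cut capacity equals the max flow.
In the residual graph, reachable from Hall: {Hall, a}.
Min-cut edges: Hall→b (5), a→d (2); capacity 5 + 2 = 7.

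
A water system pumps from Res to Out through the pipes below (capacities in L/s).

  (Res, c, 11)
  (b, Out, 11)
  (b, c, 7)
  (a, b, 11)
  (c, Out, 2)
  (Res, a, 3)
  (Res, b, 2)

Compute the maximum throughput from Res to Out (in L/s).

Augment Res→b→Out: bottleneck 2, flow now 2.
Augment Res→c→Out: bottleneck 2, flow now 4.
Augment Res→a→b→Out: bottleneck 3, flow now 7.
No augmenting path remains; maximum flow = 7.
In the residual graph, reachable from Res: {Res, c}.
Min-cut edges: Res→a (3), Res→b (2), c→Out (2); capacity 3 + 2 + 2 = 7.
This cut is saturated, so no flow can exceed 7.

7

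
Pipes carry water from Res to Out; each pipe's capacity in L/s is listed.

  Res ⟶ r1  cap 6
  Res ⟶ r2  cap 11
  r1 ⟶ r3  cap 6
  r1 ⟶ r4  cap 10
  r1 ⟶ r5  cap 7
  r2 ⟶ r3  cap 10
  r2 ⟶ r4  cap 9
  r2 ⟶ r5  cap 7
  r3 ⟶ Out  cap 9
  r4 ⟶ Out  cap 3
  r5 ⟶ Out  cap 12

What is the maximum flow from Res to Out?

17

Augment Res→r1→r3→Out: bottleneck 6, flow now 6.
Augment Res→r2→r3→Out: bottleneck 3, flow now 9.
Augment Res→r2→r4→Out: bottleneck 3, flow now 12.
Augment Res→r2→r5→Out: bottleneck 5, flow now 17.
No augmenting path remains; maximum flow = 17.
In the residual graph, reachable from Res: {Res}.
Min-cut edges: Res→r1 (6), Res→r2 (11); capacity 6 + 11 = 17.
This cut is saturated, so no flow can exceed 17.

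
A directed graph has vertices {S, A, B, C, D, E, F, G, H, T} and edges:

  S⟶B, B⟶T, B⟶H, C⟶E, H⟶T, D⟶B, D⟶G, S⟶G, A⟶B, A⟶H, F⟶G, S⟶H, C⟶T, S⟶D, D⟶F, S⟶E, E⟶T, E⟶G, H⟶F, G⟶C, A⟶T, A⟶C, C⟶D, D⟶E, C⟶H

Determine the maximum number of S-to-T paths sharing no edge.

4

Assign every edge capacity 1; by Menger, the answer equals the max flow.
Path S→B→T (+1); total 1.
Path S→E→T (+1); total 2.
Path S→H→T (+1); total 3.
Path S→G→C→T (+1); total 4.
No residual S→T path; max flow = 4.
Certifying cut of size 4: {B→T, E→T, G→C, H→T}.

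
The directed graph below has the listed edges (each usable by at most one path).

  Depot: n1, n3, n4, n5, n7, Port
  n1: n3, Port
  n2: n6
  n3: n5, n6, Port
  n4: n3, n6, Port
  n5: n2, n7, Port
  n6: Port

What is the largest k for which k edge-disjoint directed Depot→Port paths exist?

Assign every edge capacity 1; by Menger, the answer equals the max flow.
Path Depot→Port (+1); total 1.
Path Depot→n1→Port (+1); total 2.
Path Depot→n3→Port (+1); total 3.
Path Depot→n4→Port (+1); total 4.
Path Depot→n5→Port (+1); total 5.
No residual Depot→Port path; max flow = 5.
Certifying cut of size 5: {Depot→Port, Depot→n1, Depot→n3, Depot→n4, Depot→n5}.

5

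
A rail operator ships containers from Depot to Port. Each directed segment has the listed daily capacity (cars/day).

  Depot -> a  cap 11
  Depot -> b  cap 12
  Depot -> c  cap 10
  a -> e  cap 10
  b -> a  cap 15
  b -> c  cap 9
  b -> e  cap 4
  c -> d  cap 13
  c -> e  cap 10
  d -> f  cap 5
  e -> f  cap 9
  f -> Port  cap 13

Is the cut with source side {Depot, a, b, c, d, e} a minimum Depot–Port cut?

No — its capacity is 14, but the minimum cut has capacity 13.

Given cut capacity: 5 + 9 = 14.
Augment Depot→a→e→f→Port: bottleneck 9, flow now 9.
Augment Depot→c→d→f→Port: bottleneck 4, flow now 13.
No augmenting path remains; maximum flow = 13.
In the residual graph, reachable from Depot: {Depot, a, b, c, d, e, f}.
Min-cut edges: f→Port (13); capacity 13 = 13.
Cut capacity 14 exceeds the max flow 13, so it is not minimum.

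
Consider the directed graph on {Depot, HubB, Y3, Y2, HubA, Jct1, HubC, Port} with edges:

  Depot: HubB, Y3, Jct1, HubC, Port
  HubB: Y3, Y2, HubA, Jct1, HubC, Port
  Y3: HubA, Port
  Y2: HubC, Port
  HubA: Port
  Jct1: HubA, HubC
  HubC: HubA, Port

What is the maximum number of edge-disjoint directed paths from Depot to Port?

5

Assign every edge capacity 1; by Menger, the answer equals the max flow.
Path Depot→Port (+1); total 1.
Path Depot→HubB→Port (+1); total 2.
Path Depot→Y3→Port (+1); total 3.
Path Depot→HubC→Port (+1); total 4.
Path Depot→Jct1→HubA→Port (+1); total 5.
No residual Depot→Port path; max flow = 5.
Certifying cut of size 5: {Depot→HubB, Depot→HubC, Depot→Jct1, Depot→Port, Depot→Y3}.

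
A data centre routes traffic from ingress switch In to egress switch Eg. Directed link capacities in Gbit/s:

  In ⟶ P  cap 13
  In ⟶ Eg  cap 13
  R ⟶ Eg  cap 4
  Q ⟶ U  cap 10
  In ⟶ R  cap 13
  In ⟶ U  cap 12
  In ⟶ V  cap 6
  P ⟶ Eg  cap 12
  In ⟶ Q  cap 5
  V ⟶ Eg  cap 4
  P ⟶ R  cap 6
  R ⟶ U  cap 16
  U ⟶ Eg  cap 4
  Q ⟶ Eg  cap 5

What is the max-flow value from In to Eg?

42

Augment In→Eg: bottleneck 13, flow now 13.
Augment In→P→Eg: bottleneck 12, flow now 25.
Augment In→Q→Eg: bottleneck 5, flow now 30.
Augment In→R→Eg: bottleneck 4, flow now 34.
Augment In→U→Eg: bottleneck 4, flow now 38.
Augment In→V→Eg: bottleneck 4, flow now 42.
No augmenting path remains; maximum flow = 42.
In the residual graph, reachable from In: {In, P, R, U, V}.
Min-cut edges: In→Q (5), In→Eg (13), P→Eg (12), R→Eg (4), U→Eg (4), V→Eg (4); capacity 5 + 13 + 12 + 4 + 4 + 4 = 42.
This cut is saturated, so no flow can exceed 42.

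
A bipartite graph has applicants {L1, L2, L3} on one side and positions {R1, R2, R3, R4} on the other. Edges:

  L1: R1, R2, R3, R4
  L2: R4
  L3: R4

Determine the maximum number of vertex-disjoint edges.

Unit-capacity flow: source→left, listed edges, right→sink; max matching = max flow.
Augmenting path L1→R1 (+1); matched 1.
Augmenting path L2→R4 (+1); matched 2.
No augmenting path remains; maximum matching = 2.
König certificate: {L1, R4} is a vertex cover of size 2 (every listed pair touches it), so no matching can be larger.

2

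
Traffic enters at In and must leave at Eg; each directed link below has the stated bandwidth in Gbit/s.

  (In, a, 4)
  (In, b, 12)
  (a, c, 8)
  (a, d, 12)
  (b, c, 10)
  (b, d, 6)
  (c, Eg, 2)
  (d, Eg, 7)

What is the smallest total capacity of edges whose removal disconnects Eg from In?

Augment In→a→c→Eg: bottleneck 2, flow now 2.
Augment In→a→d→Eg: bottleneck 2, flow now 4.
Augment In→b→d→Eg: bottleneck 5, flow now 9.
No augmenting path remains; maximum flow = 9.
By max-flow min-cut, the minimum cut capacity equals the max flow.
In the residual graph, reachable from In: {In, a, b, c, d}.
Min-cut edges: c→Eg (2), d→Eg (7); capacity 2 + 7 = 9.

9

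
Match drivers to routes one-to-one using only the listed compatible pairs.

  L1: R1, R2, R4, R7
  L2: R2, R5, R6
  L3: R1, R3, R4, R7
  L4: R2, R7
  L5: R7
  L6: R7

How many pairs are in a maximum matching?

5

Unit-capacity flow: source→left, listed edges, right→sink; max matching = max flow.
Augmenting path L1→R1 (+1); matched 1.
Augmenting path L2→R2 (+1); matched 2.
Augmenting path L3→R3 (+1); matched 3.
Augmenting path L4→R7 (+1); matched 4.
Augmenting path L5→R7→L4→R2→L2→R5 (+1); matched 5.
No augmenting path remains; maximum matching = 5.
König certificate: {L1, L2, L3, L4, R7} is a vertex cover of size 5 (every listed pair touches it), so no matching can be larger.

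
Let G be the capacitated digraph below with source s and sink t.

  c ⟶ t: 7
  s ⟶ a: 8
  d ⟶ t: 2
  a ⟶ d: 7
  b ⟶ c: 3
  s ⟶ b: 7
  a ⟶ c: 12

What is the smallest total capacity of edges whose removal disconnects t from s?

Augment s→a→c→t: bottleneck 7, flow now 7.
Augment s→a→d→t: bottleneck 1, flow now 8.
Augment s→b→c→a→d→t: bottleneck 1, flow now 9. (uses reverse residual edge)
No augmenting path remains; maximum flow = 9.
By max-flow min-cut, the minimum cut capacity equals the max flow.
In the residual graph, reachable from s: {s, a, b, c, d}.
Min-cut edges: c→t (7), d→t (2); capacity 7 + 2 = 9.

9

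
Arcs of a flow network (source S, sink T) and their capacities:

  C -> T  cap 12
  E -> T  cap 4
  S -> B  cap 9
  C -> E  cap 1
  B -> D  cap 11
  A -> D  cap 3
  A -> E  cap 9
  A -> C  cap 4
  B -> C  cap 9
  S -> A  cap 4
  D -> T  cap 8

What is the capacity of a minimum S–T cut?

Augment S→A→C→T: bottleneck 4, flow now 4.
Augment S→B→C→T: bottleneck 8, flow now 12.
Augment S→B→D→T: bottleneck 1, flow now 13.
No augmenting path remains; maximum flow = 13.
By max-flow min-cut, the minimum cut capacity equals the max flow.
In the residual graph, reachable from S: {S}.
Min-cut edges: S→A (4), S→B (9); capacity 4 + 9 = 13.

13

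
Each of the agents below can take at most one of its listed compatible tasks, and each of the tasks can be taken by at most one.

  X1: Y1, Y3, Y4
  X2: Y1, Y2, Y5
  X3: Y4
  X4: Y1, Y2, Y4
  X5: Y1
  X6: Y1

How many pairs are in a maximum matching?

5

Unit-capacity flow: source→left, listed edges, right→sink; max matching = max flow.
Augmenting path X1→Y1 (+1); matched 1.
Augmenting path X2→Y2 (+1); matched 2.
Augmenting path X3→Y4 (+1); matched 3.
Augmenting path X4→Y1→X1→Y3 (+1); matched 4.
Augmenting path X5→Y1→X4→Y2→X2→Y5 (+1); matched 5.
No augmenting path remains; maximum matching = 5.
König certificate: {X1, X2, X3, X4, Y1} is a vertex cover of size 5 (every listed pair touches it), so no matching can be larger.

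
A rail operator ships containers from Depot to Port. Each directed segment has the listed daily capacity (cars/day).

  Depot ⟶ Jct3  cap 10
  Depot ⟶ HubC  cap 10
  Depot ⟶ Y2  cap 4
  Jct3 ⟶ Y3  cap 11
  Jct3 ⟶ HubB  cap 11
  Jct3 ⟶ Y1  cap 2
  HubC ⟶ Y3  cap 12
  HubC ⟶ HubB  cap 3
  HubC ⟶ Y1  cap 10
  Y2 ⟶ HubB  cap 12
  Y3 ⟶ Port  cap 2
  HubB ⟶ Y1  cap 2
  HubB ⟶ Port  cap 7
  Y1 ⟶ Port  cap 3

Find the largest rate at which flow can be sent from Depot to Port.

12

Augment Depot→Jct3→Y3→Port: bottleneck 2, flow now 2.
Augment Depot→Jct3→HubB→Port: bottleneck 7, flow now 9.
Augment Depot→Jct3→Y1→Port: bottleneck 1, flow now 10.
Augment Depot→HubC→Y1→Port: bottleneck 2, flow now 12.
No augmenting path remains; maximum flow = 12.
In the residual graph, reachable from Depot: {Depot, Jct3, HubC, Y2, Y3, HubB, Y1}.
Min-cut edges: Y3→Port (2), HubB→Port (7), Y1→Port (3); capacity 2 + 7 + 3 = 12.
This cut is saturated, so no flow can exceed 12.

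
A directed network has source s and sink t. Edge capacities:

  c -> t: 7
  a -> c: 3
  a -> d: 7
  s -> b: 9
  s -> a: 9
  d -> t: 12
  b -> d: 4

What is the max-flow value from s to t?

13

Augment s→a→c→t: bottleneck 3, flow now 3.
Augment s→a→d→t: bottleneck 6, flow now 9.
Augment s→b→d→t: bottleneck 4, flow now 13.
No augmenting path remains; maximum flow = 13.
In the residual graph, reachable from s: {s, b}.
Min-cut edges: s→a (9), b→d (4); capacity 9 + 4 = 13.
This cut is saturated, so no flow can exceed 13.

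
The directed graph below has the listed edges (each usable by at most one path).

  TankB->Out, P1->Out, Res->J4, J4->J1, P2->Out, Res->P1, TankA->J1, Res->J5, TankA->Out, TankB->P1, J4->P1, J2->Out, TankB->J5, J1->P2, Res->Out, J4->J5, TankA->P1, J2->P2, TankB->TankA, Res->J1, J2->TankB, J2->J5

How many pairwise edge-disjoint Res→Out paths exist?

Assign every edge capacity 1; by Menger, the answer equals the max flow.
Path Res→Out (+1); total 1.
Path Res→P1→Out (+1); total 2.
Path Res→J1→P2→Out (+1); total 3.
No residual Res→Out path; max flow = 3.
Certifying cut of size 3: {J1→P2, P1→Out, Res→Out}.

3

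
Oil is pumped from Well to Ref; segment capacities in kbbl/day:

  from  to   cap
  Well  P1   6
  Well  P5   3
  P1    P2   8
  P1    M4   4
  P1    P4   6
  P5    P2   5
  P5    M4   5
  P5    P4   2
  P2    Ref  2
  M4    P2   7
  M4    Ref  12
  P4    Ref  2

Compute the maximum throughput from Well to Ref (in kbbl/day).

Augment Well→P1→P2→Ref: bottleneck 2, flow now 2.
Augment Well→P1→M4→Ref: bottleneck 4, flow now 6.
Augment Well→P5→M4→Ref: bottleneck 3, flow now 9.
No augmenting path remains; maximum flow = 9.
In the residual graph, reachable from Well: {Well}.
Min-cut edges: Well→P1 (6), Well→P5 (3); capacity 6 + 3 = 9.
This cut is saturated, so no flow can exceed 9.

9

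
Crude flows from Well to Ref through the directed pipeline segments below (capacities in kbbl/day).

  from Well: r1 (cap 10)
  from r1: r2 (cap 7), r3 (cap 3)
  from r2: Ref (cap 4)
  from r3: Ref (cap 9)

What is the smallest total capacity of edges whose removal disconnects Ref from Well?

Augment Well→r1→r2→Ref: bottleneck 4, flow now 4.
Augment Well→r1→r3→Ref: bottleneck 3, flow now 7.
No augmenting path remains; maximum flow = 7.
By max-flow min-cut, the minimum cut capacity equals the max flow.
In the residual graph, reachable from Well: {Well, r1, r2}.
Min-cut edges: r1→r3 (3), r2→Ref (4); capacity 3 + 4 = 7.

7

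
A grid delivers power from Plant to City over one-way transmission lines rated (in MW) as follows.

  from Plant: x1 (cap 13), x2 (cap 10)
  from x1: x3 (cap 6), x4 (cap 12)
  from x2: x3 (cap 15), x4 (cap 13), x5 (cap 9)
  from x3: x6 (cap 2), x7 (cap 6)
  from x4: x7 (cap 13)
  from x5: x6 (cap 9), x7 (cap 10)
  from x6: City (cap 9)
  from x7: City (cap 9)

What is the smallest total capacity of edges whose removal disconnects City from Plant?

18

Augment Plant→x1→x3→x6→City: bottleneck 2, flow now 2.
Augment Plant→x1→x3→x7→City: bottleneck 4, flow now 6.
Augment Plant→x1→x4→x7→City: bottleneck 5, flow now 11.
Augment Plant→x2→x5→x6→City: bottleneck 7, flow now 18.
No augmenting path remains; maximum flow = 18.
By max-flow min-cut, the minimum cut capacity equals the max flow.
In the residual graph, reachable from Plant: {Plant, x1, x2, x3, x4, x5, x6, x7}.
Min-cut edges: x6→City (9), x7→City (9); capacity 9 + 9 = 18.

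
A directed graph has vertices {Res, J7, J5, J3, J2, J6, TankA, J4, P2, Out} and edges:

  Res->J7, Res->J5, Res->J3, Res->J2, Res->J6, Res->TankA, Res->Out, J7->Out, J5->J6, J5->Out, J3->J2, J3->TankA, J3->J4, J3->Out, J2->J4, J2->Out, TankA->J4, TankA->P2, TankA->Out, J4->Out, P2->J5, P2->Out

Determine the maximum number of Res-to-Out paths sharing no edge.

Assign every edge capacity 1; by Menger, the answer equals the max flow.
Path Res→Out (+1); total 1.
Path Res→J7→Out (+1); total 2.
Path Res→J5→Out (+1); total 3.
Path Res→J3→Out (+1); total 4.
Path Res→J2→Out (+1); total 5.
Path Res→TankA→Out (+1); total 6.
No residual Res→Out path; max flow = 6.
Certifying cut of size 6: {Res→J2, Res→J3, Res→J5, Res→J7, Res→Out, Res→TankA}.

6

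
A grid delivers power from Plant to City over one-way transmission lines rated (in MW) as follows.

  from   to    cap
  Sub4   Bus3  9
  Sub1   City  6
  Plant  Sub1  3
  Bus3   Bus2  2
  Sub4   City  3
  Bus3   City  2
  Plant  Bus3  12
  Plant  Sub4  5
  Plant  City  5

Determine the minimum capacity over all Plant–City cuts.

13

Augment Plant→City: bottleneck 5, flow now 5.
Augment Plant→Sub1→City: bottleneck 3, flow now 8.
Augment Plant→Sub4→City: bottleneck 3, flow now 11.
Augment Plant→Bus3→City: bottleneck 2, flow now 13.
No augmenting path remains; maximum flow = 13.
By max-flow min-cut, the minimum cut capacity equals the max flow.
In the residual graph, reachable from Plant: {Plant, Sub4, Bus3, Bus2}.
Min-cut edges: Plant→Sub1 (3), Plant→City (5), Sub4→City (3), Bus3→City (2); capacity 3 + 5 + 3 + 2 = 13.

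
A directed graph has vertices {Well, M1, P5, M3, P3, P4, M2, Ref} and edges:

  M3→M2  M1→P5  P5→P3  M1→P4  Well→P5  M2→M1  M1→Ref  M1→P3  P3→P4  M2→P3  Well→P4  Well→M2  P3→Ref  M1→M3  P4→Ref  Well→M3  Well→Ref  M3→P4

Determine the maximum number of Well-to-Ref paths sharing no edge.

Assign every edge capacity 1; by Menger, the answer equals the max flow.
Path Well→Ref (+1); total 1.
Path Well→P4→Ref (+1); total 2.
Path Well→P5→P3→Ref (+1); total 3.
Path Well→M2→M1→Ref (+1); total 4.
No residual Well→Ref path; max flow = 4.
Certifying cut of size 4: {M2→M1, P3→Ref, P4→Ref, Well→Ref}.

4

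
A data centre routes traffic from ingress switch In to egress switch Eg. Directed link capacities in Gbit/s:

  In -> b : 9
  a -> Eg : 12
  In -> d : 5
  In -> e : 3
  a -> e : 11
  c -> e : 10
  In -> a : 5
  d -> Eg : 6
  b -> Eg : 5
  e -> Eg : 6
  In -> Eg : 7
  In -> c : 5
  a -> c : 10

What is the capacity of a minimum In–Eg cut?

28

Augment In→Eg: bottleneck 7, flow now 7.
Augment In→a→Eg: bottleneck 5, flow now 12.
Augment In→b→Eg: bottleneck 5, flow now 17.
Augment In→d→Eg: bottleneck 5, flow now 22.
Augment In→e→Eg: bottleneck 3, flow now 25.
Augment In→c→e→Eg: bottleneck 3, flow now 28.
No augmenting path remains; maximum flow = 28.
By max-flow min-cut, the minimum cut capacity equals the max flow.
In the residual graph, reachable from In: {In, b, c, e}.
Min-cut edges: In→a (5), In→d (5), In→Eg (7), b→Eg (5), e→Eg (6); capacity 5 + 5 + 7 + 5 + 6 = 28.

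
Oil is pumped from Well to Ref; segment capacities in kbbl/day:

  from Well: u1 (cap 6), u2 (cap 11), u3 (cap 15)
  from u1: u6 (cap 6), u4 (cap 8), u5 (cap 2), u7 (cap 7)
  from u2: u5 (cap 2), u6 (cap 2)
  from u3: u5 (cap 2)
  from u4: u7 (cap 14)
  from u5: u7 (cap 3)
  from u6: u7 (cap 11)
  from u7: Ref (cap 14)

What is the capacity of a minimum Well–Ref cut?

Augment Well→u1→u7→Ref: bottleneck 6, flow now 6.
Augment Well→u2→u5→u7→Ref: bottleneck 2, flow now 8.
Augment Well→u2→u6→u7→Ref: bottleneck 2, flow now 10.
Augment Well→u3→u5→u7→Ref: bottleneck 1, flow now 11.
No augmenting path remains; maximum flow = 11.
By max-flow min-cut, the minimum cut capacity equals the max flow.
In the residual graph, reachable from Well: {Well, u2, u3, u5}.
Min-cut edges: Well→u1 (6), u2→u6 (2), u5→u7 (3); capacity 6 + 2 + 3 = 11.

11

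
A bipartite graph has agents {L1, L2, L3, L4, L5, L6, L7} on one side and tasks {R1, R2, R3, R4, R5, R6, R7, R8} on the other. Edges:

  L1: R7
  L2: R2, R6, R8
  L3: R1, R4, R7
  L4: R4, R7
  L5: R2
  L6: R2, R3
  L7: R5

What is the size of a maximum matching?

Unit-capacity flow: source→left, listed edges, right→sink; max matching = max flow.
Augmenting path L1→R7 (+1); matched 1.
Augmenting path L2→R2 (+1); matched 2.
Augmenting path L3→R1 (+1); matched 3.
Augmenting path L4→R4 (+1); matched 4.
Augmenting path L6→R3 (+1); matched 5.
Augmenting path L7→R5 (+1); matched 6.
Augmenting path L5→R2→L2→R6 (+1); matched 7.
No augmenting path remains; maximum matching = 7.
König certificate: {L1, L2, L3, L4, L5, L6, L7} is a vertex cover of size 7 (every listed pair touches it), so no matching can be larger.

7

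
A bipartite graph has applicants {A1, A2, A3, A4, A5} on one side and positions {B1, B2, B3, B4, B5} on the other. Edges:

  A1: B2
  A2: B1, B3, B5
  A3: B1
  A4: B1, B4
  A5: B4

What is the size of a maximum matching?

4

Unit-capacity flow: source→left, listed edges, right→sink; max matching = max flow.
Augmenting path A1→B2 (+1); matched 1.
Augmenting path A2→B1 (+1); matched 2.
Augmenting path A4→B4 (+1); matched 3.
Augmenting path A3→B1→A2→B3 (+1); matched 4.
No augmenting path remains; maximum matching = 4.
König certificate: {A1, A2, B1, B4} is a vertex cover of size 4 (every listed pair touches it), so no matching can be larger.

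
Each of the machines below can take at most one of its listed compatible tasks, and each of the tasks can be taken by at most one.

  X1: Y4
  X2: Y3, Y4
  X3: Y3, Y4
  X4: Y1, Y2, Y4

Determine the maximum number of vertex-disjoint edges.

Unit-capacity flow: source→left, listed edges, right→sink; max matching = max flow.
Augmenting path X1→Y4 (+1); matched 1.
Augmenting path X2→Y3 (+1); matched 2.
Augmenting path X4→Y1 (+1); matched 3.
No augmenting path remains; maximum matching = 3.
König certificate: {X4, Y3, Y4} is a vertex cover of size 3 (every listed pair touches it), so no matching can be larger.

3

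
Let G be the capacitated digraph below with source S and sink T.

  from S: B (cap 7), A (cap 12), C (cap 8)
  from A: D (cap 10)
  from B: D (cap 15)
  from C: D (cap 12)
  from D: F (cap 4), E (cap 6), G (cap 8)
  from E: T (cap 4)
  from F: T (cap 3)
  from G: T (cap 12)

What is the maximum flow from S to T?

Augment S→A→D→E→T: bottleneck 4, flow now 4.
Augment S→A→D→F→T: bottleneck 3, flow now 7.
Augment S→A→D→G→T: bottleneck 3, flow now 10.
Augment S→B→D→G→T: bottleneck 5, flow now 15.
No augmenting path remains; maximum flow = 15.
In the residual graph, reachable from S: {S, A, B, C, D, E, F}.
Min-cut edges: D→G (8), E→T (4), F→T (3); capacity 8 + 4 + 3 = 15.
This cut is saturated, so no flow can exceed 15.

15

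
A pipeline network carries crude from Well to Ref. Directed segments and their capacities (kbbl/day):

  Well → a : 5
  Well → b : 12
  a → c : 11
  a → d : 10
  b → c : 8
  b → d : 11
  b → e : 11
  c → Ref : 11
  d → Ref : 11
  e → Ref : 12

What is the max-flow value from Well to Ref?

Augment Well→a→c→Ref: bottleneck 5, flow now 5.
Augment Well→b→c→Ref: bottleneck 6, flow now 11.
Augment Well→b→d→Ref: bottleneck 6, flow now 17.
No augmenting path remains; maximum flow = 17.
In the residual graph, reachable from Well: {Well}.
Min-cut edges: Well→a (5), Well→b (12); capacity 5 + 12 = 17.
This cut is saturated, so no flow can exceed 17.

17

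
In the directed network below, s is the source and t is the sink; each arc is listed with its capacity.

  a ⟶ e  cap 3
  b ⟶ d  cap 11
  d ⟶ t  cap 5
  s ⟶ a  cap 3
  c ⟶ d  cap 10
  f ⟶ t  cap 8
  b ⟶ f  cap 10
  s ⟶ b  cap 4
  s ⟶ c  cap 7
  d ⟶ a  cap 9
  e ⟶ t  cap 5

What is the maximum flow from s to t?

12

Augment s→a→e→t: bottleneck 3, flow now 3.
Augment s→b→d→t: bottleneck 4, flow now 7.
Augment s→c→d→t: bottleneck 1, flow now 8.
Augment s→c→d→b→f→t: bottleneck 4, flow now 12. (uses reverse residual edge)
No augmenting path remains; maximum flow = 12.
In the residual graph, reachable from s: {s, a, c, d}.
Min-cut edges: s→b (4), a→e (3), d→t (5); capacity 4 + 3 + 5 = 12.
This cut is saturated, so no flow can exceed 12.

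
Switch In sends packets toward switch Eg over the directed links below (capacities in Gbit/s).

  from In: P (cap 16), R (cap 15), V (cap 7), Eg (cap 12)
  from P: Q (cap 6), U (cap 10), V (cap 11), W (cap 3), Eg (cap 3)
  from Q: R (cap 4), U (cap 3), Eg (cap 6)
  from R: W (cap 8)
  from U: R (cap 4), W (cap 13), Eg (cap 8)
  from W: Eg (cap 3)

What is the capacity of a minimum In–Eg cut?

31

Augment In→Eg: bottleneck 12, flow now 12.
Augment In→P→Eg: bottleneck 3, flow now 15.
Augment In→P→Q→Eg: bottleneck 6, flow now 21.
Augment In→P→U→Eg: bottleneck 7, flow now 28.
Augment In→R→W→Eg: bottleneck 3, flow now 31.
No augmenting path remains; maximum flow = 31.
By max-flow min-cut, the minimum cut capacity equals the max flow.
In the residual graph, reachable from In: {In, R, V, W}.
Min-cut edges: In→P (16), In→Eg (12), W→Eg (3); capacity 16 + 12 + 3 = 31.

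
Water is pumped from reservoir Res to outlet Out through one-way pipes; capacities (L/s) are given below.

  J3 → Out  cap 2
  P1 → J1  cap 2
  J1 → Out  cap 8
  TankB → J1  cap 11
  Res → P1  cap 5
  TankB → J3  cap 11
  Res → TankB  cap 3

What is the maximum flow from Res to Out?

Augment Res→P1→J1→Out: bottleneck 2, flow now 2.
Augment Res→TankB→J3→Out: bottleneck 2, flow now 4.
Augment Res→TankB→J1→Out: bottleneck 1, flow now 5.
No augmenting path remains; maximum flow = 5.
In the residual graph, reachable from Res: {Res, P1}.
Min-cut edges: Res→TankB (3), P1→J1 (2); capacity 3 + 2 = 5.
This cut is saturated, so no flow can exceed 5.

5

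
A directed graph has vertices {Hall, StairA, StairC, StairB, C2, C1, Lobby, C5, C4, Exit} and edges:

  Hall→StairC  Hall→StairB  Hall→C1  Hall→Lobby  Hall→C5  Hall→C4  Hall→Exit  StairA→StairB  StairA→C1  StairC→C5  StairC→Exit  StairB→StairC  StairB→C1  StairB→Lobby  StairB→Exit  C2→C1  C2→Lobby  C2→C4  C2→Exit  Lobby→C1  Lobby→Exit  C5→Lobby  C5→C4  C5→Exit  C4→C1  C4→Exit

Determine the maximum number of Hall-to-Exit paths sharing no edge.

Assign every edge capacity 1; by Menger, the answer equals the max flow.
Path Hall→Exit (+1); total 1.
Path Hall→StairC→Exit (+1); total 2.
Path Hall→StairB→Exit (+1); total 3.
Path Hall→Lobby→Exit (+1); total 4.
Path Hall→C5→Exit (+1); total 5.
Path Hall→C4→Exit (+1); total 6.
No residual Hall→Exit path; max flow = 6.
Certifying cut of size 6: {Hall→C4, Hall→C5, Hall→Exit, Hall→Lobby, Hall→StairB, Hall→StairC}.

6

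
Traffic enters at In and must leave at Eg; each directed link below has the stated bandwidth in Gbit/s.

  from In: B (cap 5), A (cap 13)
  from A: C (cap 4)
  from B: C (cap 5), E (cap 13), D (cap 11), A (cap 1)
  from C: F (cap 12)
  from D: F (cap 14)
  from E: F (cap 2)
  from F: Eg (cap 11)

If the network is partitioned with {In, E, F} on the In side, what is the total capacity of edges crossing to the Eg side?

29

Edges leaving {In, E, F}: In→A (13), In→B (5), F→Eg (11).
Cut capacity = 13 + 5 + 11 = 29.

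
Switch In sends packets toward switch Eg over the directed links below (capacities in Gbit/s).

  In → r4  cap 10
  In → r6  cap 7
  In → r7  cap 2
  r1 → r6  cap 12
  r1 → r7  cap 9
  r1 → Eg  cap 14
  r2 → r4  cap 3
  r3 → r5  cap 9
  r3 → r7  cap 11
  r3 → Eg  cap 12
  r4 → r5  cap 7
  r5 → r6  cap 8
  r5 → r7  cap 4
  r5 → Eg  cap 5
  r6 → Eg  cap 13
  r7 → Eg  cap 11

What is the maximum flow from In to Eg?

Augment In→r6→Eg: bottleneck 7, flow now 7.
Augment In→r7→Eg: bottleneck 2, flow now 9.
Augment In→r4→r5→Eg: bottleneck 5, flow now 14.
Augment In→r4→r5→r6→Eg: bottleneck 2, flow now 16.
No augmenting path remains; maximum flow = 16.
In the residual graph, reachable from In: {In, r4}.
Min-cut edges: In→r6 (7), In→r7 (2), r4→r5 (7); capacity 7 + 2 + 7 = 16.
This cut is saturated, so no flow can exceed 16.

16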